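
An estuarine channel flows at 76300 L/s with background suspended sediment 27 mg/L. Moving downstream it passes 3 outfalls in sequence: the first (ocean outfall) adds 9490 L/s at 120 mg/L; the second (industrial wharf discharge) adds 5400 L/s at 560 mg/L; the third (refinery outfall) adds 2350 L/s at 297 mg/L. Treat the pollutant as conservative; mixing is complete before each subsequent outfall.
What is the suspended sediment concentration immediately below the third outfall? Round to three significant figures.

After outfall 1: Q = 76300 + 9490 = 85790 L/s; C = (76300·27.00 + 9490·120.0)/85790 = 37.29 mg/L.
After outfall 2: Q = 85790 + 5400 = 91190 L/s; C = (85790·37.29 + 5400·560.0)/91190 = 68.24 mg/L.
After outfall 3: Q = 91190 + 2350 = 93540 L/s; C = (91190·68.24 + 2350·297.0)/93540 = 73.99 mg/L.

74.0 mg/L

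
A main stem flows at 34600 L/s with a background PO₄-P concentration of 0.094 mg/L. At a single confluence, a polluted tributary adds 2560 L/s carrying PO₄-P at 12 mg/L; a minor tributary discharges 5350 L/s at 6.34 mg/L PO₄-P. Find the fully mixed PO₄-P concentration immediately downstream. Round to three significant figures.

1.60 mg/L

Conservation of mass: C = (34600·0.09400 + 2560·12.00 + 5350·6.340) / 42510 = 67890/42510 = 1.597 mg/L.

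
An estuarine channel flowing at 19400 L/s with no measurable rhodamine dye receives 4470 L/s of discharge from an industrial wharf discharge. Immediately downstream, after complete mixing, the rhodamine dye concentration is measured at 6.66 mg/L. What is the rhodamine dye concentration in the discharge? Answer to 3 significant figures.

Mass balance: 19400·0 + 4470·Cₑ = 23870·6.660
→ Cₑ = (23870·6.660 − 19400·0) / 4470 = 35.56 mg/L.

35.6 mg/L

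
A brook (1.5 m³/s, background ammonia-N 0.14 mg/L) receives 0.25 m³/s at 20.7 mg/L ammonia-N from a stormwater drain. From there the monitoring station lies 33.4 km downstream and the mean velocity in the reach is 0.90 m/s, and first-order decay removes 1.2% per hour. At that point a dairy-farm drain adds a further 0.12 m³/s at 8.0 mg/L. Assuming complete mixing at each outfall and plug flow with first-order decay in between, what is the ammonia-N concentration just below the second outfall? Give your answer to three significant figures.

3.06 mg/L

Mass balance: C = (1.500·0.1400 + 0.2500·20.70) / 1.750 = 5.385/1.750 = 3.077 mg/L; combined flow 1.750 m³/s.
Travel time t = 33.4·1000 / 0.90 = 37110 s = 10.31 h.
1.2%/h lost → k = −ln(1 − 0.012) = 0.01207 h⁻¹.
After decay, C = 3.077 × e^(−kt) = 3.077 × 0.8830 = 2.717 mg/L.
Second outfall: C = (1.750·2.717 + 0.1200·8.000)/1.870 = 3.056 mg/L.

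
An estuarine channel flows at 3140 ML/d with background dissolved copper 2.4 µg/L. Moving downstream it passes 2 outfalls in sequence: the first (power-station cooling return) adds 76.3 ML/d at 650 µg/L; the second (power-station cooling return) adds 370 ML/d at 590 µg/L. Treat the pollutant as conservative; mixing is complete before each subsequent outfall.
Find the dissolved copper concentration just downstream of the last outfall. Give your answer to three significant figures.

76.8 µg/L

Below outfall 1: Q → 3216 ML/d, C = (3140·2.400 + 76.30·650.0)/3216 = 17.76 µg/L.
Below outfall 2: Q → 3586 ML/d, C = (3216·17.76 + 370.0·590.0)/3586 = 76.80 µg/L.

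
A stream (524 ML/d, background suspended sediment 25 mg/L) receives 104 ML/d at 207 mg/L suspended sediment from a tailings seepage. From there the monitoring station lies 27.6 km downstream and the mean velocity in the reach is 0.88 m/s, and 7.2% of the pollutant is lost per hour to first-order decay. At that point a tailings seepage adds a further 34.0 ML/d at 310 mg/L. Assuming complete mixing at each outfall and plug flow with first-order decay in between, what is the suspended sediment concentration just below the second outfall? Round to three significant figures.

43.2 mg/L

Flow-weighted average: C = (524.0·25.00 + 104.0·207.0) / 628.0 = 34630/628.0 = 55.14 mg/L; combined flow 628.0 ML/d.
Travel time t = 27.6·1000 / 0.88 = 31360 s = 8.712 h.
7.2%/h lost → k = −ln(1 − 0.072) = 0.07472 h⁻¹.
Applying C = C₀e^(−kt): 55.14 × 0.5215 = 28.76 mg/L.
At the second outfall, C = (628.0·28.76 + 34.00·310.0) / (628.0 + 34.00) = 43.20 mg/L.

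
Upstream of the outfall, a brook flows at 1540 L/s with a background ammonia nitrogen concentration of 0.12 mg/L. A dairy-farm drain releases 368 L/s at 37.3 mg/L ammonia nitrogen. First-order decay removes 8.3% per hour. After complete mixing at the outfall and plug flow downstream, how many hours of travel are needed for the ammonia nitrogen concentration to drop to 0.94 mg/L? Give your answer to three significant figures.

23.6 h

Mass balance: C = (1540·0.1200 + 368.0·37.30) / 1908 = 13910/1908 = 7.291 mg/L.
8.3%/h lost → k = −ln(1 − 0.083) = 0.08665 h⁻¹.
7.291·exp(−k·t) = 0.94 → t = ln(7.291/0.94)/k = 85110 s = 23.64 h.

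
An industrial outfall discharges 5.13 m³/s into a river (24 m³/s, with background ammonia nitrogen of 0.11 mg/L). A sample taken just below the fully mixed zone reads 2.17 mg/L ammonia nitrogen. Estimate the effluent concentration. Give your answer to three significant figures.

Mass balance: 24.00·0.1100 + 5.130·Cₑ = 29.13·2.170
→ Cₑ = (29.13·2.170 − 24.00·0.1100) / 5.130 = 11.81 mg/L.

11.8 mg/L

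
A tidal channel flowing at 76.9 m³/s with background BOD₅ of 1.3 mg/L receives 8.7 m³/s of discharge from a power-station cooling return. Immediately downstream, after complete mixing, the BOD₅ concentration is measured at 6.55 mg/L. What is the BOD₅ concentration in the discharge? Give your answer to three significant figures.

53.0 mg/L

Mass balance: 76.90·1.300 + 8.700·Cₑ = 85.60·6.550
→ Cₑ = (85.60·6.550 − 76.90·1.300) / 8.700 = 52.96 mg/L.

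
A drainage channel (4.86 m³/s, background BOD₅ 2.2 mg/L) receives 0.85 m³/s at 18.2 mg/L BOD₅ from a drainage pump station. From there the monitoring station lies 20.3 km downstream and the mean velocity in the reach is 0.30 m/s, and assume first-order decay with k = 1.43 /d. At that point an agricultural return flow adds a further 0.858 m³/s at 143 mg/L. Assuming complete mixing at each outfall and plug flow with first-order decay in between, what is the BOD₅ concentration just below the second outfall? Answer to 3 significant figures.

Mass balance: C = (4.860·2.200 + 0.8500·18.20) / 5.710 = 26.16/5.710 = 4.582 mg/L; combined flow 5.710 m³/s.
Travel time t = 20.3·1000 / 0.30 = 67670 s = 18.80 h.
Applying C = C₀e^(−kt): 4.582 × 0.3263 = 1.495 mg/L.
Second outfall: C = (5.710·1.495 + 0.8580·143.0)/6.568 = 19.98 mg/L.

20.0 mg/L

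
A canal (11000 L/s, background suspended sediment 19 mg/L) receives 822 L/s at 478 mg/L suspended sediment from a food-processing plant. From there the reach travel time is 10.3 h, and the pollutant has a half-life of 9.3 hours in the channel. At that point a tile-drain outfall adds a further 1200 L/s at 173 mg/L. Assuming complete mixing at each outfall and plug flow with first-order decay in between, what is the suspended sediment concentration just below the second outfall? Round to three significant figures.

37.4 mg/L

Conservation of mass: C = (11000·19.00 + 822.0·478.0) / 11820 = 601900/11820 = 50.91 mg/L; combined flow 11820 L/s.
Half-life 9.3 h → k = ln 2 / 9.3 = 0.07453 h⁻¹ = 1.789 d⁻¹.
Decay over the reach: 50.91·exp(−kt) = 50.91·0.4641 = 23.63 mg/L.
At the second outfall, C = (11820·23.63 + 1200·173.0) / (11820 + 1200) = 37.39 mg/L.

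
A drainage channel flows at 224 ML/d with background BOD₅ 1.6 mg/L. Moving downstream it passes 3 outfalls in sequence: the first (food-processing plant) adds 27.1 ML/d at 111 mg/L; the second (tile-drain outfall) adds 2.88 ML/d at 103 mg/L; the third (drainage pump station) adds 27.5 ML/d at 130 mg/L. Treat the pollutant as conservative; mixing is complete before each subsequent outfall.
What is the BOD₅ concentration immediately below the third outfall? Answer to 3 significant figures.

25.7 mg/L

Outfall 1: combined Q = 251.1 ML/d; C = (224.0·1.600 + 27.10·111.0)/251.1 = 13.41 mg/L.
Outfall 2: combined Q = 254.0 ML/d; C = (251.1·13.41 + 2.880·103.0)/254.0 = 14.42 mg/L.
Outfall 3: combined Q = 281.5 ML/d; C = (254.0·14.42 + 27.50·130.0)/281.5 = 25.71 mg/L.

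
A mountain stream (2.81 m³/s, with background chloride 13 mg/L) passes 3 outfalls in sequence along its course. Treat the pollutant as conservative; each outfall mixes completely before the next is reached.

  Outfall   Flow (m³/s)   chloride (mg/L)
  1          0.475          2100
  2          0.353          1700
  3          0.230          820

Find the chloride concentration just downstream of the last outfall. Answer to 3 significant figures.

Outfall 1: combined Q = 3.285 m³/s; C = (2.810·13.00 + 0.4750·2100)/3.285 = 314.8 mg/L.
Outfall 2: combined Q = 3.638 m³/s; C = (3.285·314.8 + 0.3530·1700)/3.638 = 449.2 mg/L.
Outfall 3: combined Q = 3.868 m³/s; C = (3.638·449.2 + 0.2300·820.0)/3.868 = 471.2 mg/L.

471 mg/L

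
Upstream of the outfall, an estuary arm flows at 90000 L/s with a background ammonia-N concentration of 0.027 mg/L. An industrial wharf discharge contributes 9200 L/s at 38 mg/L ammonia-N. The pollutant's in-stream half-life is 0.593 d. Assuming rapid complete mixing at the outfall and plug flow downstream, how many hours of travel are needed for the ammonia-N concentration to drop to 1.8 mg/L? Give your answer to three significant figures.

After mixing, C = (90000·0.02700 + 9200·38.00) / 99200 = 352000/99200 = 3.549 mg/L.
Half-life 0.593 d → k = ln 2 / 0.593 = 1.169 d⁻¹.
3.549·exp(−k·t) = 1.8 → t = ln(3.549/1.8)/k = 50170 s = 13.94 h.

13.9 h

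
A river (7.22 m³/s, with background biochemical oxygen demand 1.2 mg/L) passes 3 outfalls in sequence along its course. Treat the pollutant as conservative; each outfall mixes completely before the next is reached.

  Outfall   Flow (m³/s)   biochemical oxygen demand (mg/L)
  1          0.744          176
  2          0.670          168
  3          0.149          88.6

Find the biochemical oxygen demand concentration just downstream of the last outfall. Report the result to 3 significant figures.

Outfall 1: combined Q = 7.964 m³/s; C = (7.220·1.200 + 0.7440·176.0)/7.964 = 17.53 mg/L.
Outfall 2: combined Q = 8.634 m³/s; C = (7.964·17.53 + 0.6700·168.0)/8.634 = 29.21 mg/L.
Outfall 3: combined Q = 8.783 m³/s; C = (8.634·29.21 + 0.1490·88.60)/8.783 = 30.21 mg/L.

30.2 mg/L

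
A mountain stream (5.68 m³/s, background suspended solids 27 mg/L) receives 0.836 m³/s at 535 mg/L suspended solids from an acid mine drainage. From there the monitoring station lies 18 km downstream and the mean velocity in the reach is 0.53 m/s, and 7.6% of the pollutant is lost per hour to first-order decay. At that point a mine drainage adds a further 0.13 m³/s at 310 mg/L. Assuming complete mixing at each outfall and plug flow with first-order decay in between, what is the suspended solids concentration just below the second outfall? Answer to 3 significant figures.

Mass balance: C = (5.680·27.00 + 0.8360·535.0) / 6.516 = 600.6/6.516 = 92.18 mg/L; combined flow 6.516 m³/s.
Travel time t = 18·1000 / 0.53 = 33960 s = 9.434 h.
7.6%/h lost → k = −ln(1 − 0.076) = 0.07904 h⁻¹.
Decay over the reach: 92.18·exp(−kt) = 92.18·0.4744 = 43.73 mg/L.
At the second outfall, C = (6.516·43.73 + 0.1300·310.0) / (6.516 + 0.1300) = 48.94 mg/L.

48.9 mg/L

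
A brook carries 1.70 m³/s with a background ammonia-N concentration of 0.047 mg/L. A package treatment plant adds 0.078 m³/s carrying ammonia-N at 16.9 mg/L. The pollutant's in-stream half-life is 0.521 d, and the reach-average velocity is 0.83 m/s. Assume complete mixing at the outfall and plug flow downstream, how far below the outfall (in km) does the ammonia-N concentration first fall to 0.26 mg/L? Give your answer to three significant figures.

59.7 km

Mixed concentration C = ΣQC/ΣQ = (1.700·0.04700 + 0.07800·16.90) / 1.778 = 1.398/1.778 = 0.7863 mg/L.
Half-life 0.521 d → k = ln 2 / 0.521 = 1.330 d⁻¹.
Set 0.7863·exp(−k·t) = 0.26 → t = ln(0.7863/0.26)/k = 71870 s = 19.96 h.
Distance = v·t = 0.83·71870 = 59650 m = 59.65 km.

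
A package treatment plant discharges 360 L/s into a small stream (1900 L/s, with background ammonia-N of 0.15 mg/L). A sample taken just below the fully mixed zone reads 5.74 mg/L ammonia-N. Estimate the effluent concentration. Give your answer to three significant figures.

35.2 mg/L

Mass balance: 1900·0.1500 + 360.0·Cₑ = 2260·5.740
→ Cₑ = (2260·5.740 − 1900·0.1500) / 360.0 = 35.24 mg/L.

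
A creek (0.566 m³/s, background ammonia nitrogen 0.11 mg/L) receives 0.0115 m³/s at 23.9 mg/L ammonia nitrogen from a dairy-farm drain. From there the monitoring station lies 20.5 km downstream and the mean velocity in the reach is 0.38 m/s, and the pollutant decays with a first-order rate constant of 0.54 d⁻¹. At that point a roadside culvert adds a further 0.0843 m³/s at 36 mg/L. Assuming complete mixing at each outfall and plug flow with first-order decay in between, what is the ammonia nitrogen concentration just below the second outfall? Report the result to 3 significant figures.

4.95 mg/L

After mixing, C = (0.5660·0.1100 + 0.01150·23.90) / 0.5775 = 0.3371/0.5775 = 0.5837 mg/L; combined flow 0.5775 m³/s.
Travel time t = 20.5·1000 / 0.38 = 53950 s = 14.99 h.
Applying C = C₀e^(−kt): 0.5837 × 0.7138 = 0.4167 mg/L.
Second outfall: C = (0.5775·0.4167 + 0.08430·36.00)/0.6618 = 4.949 mg/L.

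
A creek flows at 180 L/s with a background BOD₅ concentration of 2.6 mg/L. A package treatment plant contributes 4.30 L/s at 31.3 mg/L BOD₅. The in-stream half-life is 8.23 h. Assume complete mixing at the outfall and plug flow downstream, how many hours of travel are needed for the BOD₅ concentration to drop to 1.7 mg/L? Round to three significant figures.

7.77 h

Mixed concentration C = ΣQC/ΣQ = (180.0·2.600 + 4.300·31.30) / 184.3 = 602.6/184.3 = 3.270 mg/L.
Half-life 8.23 h → k = ln 2 / 8.23 = 0.08422 h⁻¹ = 2.021 d⁻¹.
3.270·exp(−k·t) = 1.7 → t = ln(3.270/1.7)/k = 27960 s = 7.766 h.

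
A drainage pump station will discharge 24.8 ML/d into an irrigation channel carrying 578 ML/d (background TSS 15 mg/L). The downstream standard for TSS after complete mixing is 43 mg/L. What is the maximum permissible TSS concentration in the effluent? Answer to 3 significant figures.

696 mg/L

At the limit, (Qr·Cr + Qe·Cₑ)/(Qr + Qe) = 43:
Cₑ = (602.8·43 − 578.0·15.00) / 24.80 = 695.6 mg/L.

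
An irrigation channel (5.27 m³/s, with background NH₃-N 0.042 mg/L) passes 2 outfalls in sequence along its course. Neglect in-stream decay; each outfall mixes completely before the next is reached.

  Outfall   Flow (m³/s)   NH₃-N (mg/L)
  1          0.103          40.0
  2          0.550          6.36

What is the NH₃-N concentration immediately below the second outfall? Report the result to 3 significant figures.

1.32 mg/L

Below outfall 1: Q → 5.373 m³/s, C = (5.270·0.04200 + 0.1030·40.00)/5.373 = 0.8080 mg/L.
Below outfall 2: Q → 5.923 m³/s, C = (5.373·0.8080 + 0.5500·6.360)/5.923 = 1.324 mg/L.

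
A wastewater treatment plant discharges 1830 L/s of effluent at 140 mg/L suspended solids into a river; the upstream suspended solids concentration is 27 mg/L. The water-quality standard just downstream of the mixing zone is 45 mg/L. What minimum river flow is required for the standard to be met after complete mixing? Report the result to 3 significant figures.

9660 L/s

Set C_mix = 45: (Q·27.00 + 1830·140.0) / (Q + 1830) = 45
→ Q = 1830·(140.0 − 45)/(45 − 27.00) = 9658 L/s.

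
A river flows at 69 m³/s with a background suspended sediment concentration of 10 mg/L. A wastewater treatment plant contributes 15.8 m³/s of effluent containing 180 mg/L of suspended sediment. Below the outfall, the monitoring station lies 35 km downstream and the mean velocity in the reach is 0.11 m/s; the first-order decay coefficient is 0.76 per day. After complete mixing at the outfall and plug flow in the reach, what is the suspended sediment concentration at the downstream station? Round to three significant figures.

Conservation of mass: C = (69.00·10.00 + 15.80·180.0) / 84.80 = 3534/84.80 = 41.67 mg/L.
Travel time t = 35·1000 / 0.11 = 318200 s = 88.38 h.
Decay over the reach: 41.67·exp(−kt) = 41.67·0.06088 = 2.537 mg/L.

2.54 mg/L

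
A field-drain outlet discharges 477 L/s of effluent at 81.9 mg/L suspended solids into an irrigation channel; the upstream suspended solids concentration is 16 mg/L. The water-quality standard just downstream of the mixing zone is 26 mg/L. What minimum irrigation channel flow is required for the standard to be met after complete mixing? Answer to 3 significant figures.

2670 L/s

Set C_mix = 26: (Q·16.00 + 477.0·81.90) / (Q + 477.0) = 26
→ Q = 477.0·(81.90 − 26)/(26 − 16.00) = 2666 L/s.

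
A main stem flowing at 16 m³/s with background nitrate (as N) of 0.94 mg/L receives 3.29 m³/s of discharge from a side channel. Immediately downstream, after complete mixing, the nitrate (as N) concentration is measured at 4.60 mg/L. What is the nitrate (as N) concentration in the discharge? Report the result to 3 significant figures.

22.4 mg/L

Mass balance: 16.00·0.9400 + 3.290·Cₑ = 19.29·4.600
→ Cₑ = (19.29·4.600 − 16.00·0.9400) / 3.290 = 22.40 mg/L.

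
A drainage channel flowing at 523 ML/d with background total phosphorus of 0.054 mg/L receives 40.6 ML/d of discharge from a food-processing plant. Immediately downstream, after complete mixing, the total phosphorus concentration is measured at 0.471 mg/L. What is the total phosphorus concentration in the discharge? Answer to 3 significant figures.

5.84 mg/L

Mass balance: 523.0·0.05400 + 40.60·Cₑ = 563.6·0.4710
→ Cₑ = (563.6·0.4710 − 523.0·0.05400) / 40.60 = 5.843 mg/L.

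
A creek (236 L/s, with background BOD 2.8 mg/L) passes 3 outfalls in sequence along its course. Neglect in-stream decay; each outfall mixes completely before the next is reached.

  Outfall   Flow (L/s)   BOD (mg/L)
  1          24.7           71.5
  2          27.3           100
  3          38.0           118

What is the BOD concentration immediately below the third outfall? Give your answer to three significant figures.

29.6 mg/L

Outfall 1: combined Q = 260.7 L/s; C = (236.0·2.800 + 24.70·71.50)/260.7 = 9.309 mg/L.
Outfall 2: combined Q = 288.0 L/s; C = (260.7·9.309 + 27.30·100.0)/288.0 = 17.91 mg/L.
Outfall 3: combined Q = 326.0 L/s; C = (288.0·17.91 + 38.00·118.0)/326.0 = 29.57 mg/L.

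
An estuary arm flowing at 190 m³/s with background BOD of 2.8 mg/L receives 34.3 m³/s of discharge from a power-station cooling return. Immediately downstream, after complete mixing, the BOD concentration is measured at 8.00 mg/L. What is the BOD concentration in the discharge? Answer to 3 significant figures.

36.8 mg/L

Mass balance: 190.0·2.800 + 34.30·Cₑ = 224.3·8.000
→ Cₑ = (224.3·8.000 − 190.0·2.800) / 34.30 = 36.80 mg/L.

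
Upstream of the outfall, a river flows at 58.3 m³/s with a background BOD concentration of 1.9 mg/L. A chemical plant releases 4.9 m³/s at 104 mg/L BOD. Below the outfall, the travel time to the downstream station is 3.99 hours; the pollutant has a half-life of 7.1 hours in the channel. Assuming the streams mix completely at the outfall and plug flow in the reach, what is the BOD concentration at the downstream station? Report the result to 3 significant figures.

6.65 mg/L

Mass balance: C = (58.30·1.900 + 4.900·104.0) / 63.20 = 620.4/63.20 = 9.816 mg/L.
Half-life 7.1 h → k = ln 2 / 7.1 = 0.09763 h⁻¹ = 2.343 d⁻¹.
First-order decay: C = 9.816·exp(−k·t) = 9.816·0.6774 = 6.649 mg/L.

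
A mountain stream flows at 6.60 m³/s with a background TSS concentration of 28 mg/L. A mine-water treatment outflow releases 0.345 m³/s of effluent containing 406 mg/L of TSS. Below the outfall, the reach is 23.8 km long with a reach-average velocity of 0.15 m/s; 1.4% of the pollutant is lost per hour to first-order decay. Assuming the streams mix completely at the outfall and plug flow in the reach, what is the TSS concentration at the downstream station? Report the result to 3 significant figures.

Flow-weighted average: C = (6.600·28.00 + 0.3450·406.0) / 6.945 = 324.9/6.945 = 46.78 mg/L.
Travel time t = 23.8·1000 / 0.15 = 158700 s = 44.07 h.
1.4%/h lost → k = −ln(1 − 0.014) = 0.01410 h⁻¹.
Decay over the reach: 46.78·exp(−kt) = 46.78·0.5372 = 25.13 mg/L.

25.1 mg/L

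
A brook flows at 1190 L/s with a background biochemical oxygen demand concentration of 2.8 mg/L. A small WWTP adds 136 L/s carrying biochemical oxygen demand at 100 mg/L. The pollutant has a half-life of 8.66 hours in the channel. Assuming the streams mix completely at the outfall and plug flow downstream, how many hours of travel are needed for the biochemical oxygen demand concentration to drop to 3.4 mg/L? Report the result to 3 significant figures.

Mass balance: C = (1190·2.800 + 136.0·100.0) / 1326 = 16930/1326 = 12.77 mg/L.
Half-life 8.66 h → k = ln 2 / 8.66 = 0.08004 h⁻¹ = 1.921 d⁻¹.
12.77·exp(−k·t) = 3.4 → t = ln(12.77/3.4)/k = 59520 s = 16.53 h.

16.5 h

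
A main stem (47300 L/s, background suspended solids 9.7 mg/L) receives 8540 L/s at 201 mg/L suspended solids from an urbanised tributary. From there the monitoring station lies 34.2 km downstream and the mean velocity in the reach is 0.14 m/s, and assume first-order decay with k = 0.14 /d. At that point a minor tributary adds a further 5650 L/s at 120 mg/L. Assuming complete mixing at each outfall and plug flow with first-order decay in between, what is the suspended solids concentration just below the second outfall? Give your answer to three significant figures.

34.8 mg/L

Conservation of mass: C = (47300·9.700 + 8540·201.0) / 55840 = 2175000/55840 = 38.96 mg/L; combined flow 55840 L/s.
Travel time t = 34.2·1000 / 0.14 = 244300 s = 67.86 h.
Applying C = C₀e^(−kt): 38.96 × 0.6731 = 26.22 mg/L.
Second outfall: C = (55840·26.22 + 5650·120.0)/61490 = 34.84 mg/L.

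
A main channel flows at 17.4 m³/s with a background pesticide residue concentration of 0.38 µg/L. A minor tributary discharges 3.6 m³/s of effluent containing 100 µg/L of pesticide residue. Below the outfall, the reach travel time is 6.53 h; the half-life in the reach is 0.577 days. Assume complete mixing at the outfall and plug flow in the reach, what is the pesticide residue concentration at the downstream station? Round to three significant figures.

Conservation of mass: C = (17.40·0.3800 + 3.600·100.0) / 21.00 = 366.6/21.00 = 17.46 µg/L.
Half-life 0.577 d → k = ln 2 / 0.577 = 1.201 d⁻¹.
Decay over the reach: 17.46·exp(−kt) = 17.46·0.7212 = 12.59 µg/L.

12.6 µg/L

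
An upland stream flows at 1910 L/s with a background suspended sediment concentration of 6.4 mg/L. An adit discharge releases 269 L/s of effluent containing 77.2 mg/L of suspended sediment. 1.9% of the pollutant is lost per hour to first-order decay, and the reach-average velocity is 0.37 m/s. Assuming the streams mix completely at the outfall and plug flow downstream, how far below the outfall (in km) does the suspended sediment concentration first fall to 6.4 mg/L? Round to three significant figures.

After mixing, C = (1910·6.400 + 269.0·77.20) / 2179 = 32990/2179 = 15.14 mg/L.
1.9%/h lost → k = −ln(1 − 0.019) = 0.01918 h⁻¹.
Set 15.14·exp(−k·t) = 6.4 → t = ln(15.14/6.4)/k = 161600 s = 44.89 h.
Distance = v·t = 0.37·161600 = 59790 m = 59.79 km.

59.8 km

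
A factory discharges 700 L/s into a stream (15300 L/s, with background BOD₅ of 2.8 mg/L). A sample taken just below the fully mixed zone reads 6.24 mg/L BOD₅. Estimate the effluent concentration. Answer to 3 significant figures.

Mass balance: 15300·2.800 + 700.0·Cₑ = 16000·6.240
→ Cₑ = (16000·6.240 − 15300·2.800) / 700.0 = 81.43 mg/L.

81.4 mg/L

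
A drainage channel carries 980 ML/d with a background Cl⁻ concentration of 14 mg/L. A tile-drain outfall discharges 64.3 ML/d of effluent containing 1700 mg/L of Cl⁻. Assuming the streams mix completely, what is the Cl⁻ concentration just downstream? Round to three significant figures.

Flow-weighted average: C = (980.0·14.00 + 64.30·1700) / 1044 = 123000/1044 = 117.8 mg/L.

118 mg/L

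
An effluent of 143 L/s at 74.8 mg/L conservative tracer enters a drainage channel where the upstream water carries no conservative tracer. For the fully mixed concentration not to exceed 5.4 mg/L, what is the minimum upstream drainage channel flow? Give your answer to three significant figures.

1840 L/s

Set C_mix = 5.4: (Q·0 + 143.0·74.80) / (Q + 143.0) = 5.4
→ Q = 143.0·(74.80 − 5.4)/(5.4 − 0) = 1838 L/s.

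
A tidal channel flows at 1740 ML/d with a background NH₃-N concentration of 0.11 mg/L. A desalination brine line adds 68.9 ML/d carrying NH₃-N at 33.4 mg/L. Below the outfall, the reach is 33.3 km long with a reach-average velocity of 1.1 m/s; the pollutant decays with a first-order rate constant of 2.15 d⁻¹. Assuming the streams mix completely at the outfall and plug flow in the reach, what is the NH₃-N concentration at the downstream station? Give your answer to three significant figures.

Flow-weighted average: C = (1740·0.1100 + 68.90·33.40) / 1809 = 2493/1809 = 1.378 mg/L.
Travel time t = 33.3·1000 / 1.1 = 30270 s = 8.409 h.
Decay over the reach: 1.378·exp(−kt) = 1.378·0.4708 = 0.6488 mg/L.

0.649 mg/L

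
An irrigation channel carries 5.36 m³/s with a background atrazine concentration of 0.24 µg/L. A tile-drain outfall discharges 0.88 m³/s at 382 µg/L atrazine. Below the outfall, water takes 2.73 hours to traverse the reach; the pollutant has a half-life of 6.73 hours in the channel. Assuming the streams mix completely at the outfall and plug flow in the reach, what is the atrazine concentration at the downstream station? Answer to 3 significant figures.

40.8 µg/L

Conservation of mass: C = (5.360·0.2400 + 0.8800·382.0) / 6.240 = 337.4/6.240 = 54.08 µg/L.
Half-life 6.73 h → k = ln 2 / 6.73 = 0.1030 h⁻¹ = 2.472 d⁻¹.
First-order decay: C = 54.08·exp(−k·t) = 54.08·0.7549 = 40.82 µg/L.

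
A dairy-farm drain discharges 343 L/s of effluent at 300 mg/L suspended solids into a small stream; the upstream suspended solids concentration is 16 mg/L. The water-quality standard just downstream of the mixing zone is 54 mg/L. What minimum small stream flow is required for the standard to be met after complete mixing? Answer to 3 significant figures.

2220 L/s

Set C_mix = 54: (Q·16.00 + 343.0·300.0) / (Q + 343.0) = 54
→ Q = 343.0·(300.0 − 54)/(54 − 16.00) = 2220 L/s.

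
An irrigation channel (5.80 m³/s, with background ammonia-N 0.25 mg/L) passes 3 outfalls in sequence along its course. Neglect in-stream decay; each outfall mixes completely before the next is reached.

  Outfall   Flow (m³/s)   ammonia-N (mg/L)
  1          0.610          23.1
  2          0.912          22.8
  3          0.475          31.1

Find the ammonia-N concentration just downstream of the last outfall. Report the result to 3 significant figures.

Outfall 1: combined Q = 6.410 m³/s; C = (5.800·0.2500 + 0.6100·23.10)/6.410 = 2.424 mg/L.
Outfall 2: combined Q = 7.322 m³/s; C = (6.410·2.424 + 0.9120·22.80)/7.322 = 4.962 mg/L.
Outfall 3: combined Q = 7.797 m³/s; C = (7.322·4.962 + 0.4750·31.10)/7.797 = 6.555 mg/L.

6.55 mg/L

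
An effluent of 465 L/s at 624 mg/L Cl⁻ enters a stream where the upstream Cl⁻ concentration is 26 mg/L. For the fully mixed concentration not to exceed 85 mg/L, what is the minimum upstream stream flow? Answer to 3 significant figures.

4250 L/s

Set C_mix = 85: (Q·26.00 + 465.0·624.0) / (Q + 465.0) = 85
→ Q = 465.0·(624.0 − 85)/(85 − 26.00) = 4248 L/s.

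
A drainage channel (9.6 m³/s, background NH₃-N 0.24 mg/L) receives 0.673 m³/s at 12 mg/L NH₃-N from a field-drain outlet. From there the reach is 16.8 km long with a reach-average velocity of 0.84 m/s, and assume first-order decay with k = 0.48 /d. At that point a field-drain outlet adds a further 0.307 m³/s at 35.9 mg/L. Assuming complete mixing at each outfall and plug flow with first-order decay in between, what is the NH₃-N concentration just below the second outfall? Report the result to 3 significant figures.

After mixing, C = (9.600·0.2400 + 0.6730·12.00) / 10.27 = 10.38/10.27 = 1.010 mg/L; combined flow 10.27 m³/s.
Travel time t = 16.8·1000 / 0.84 = 20000 s = 5.556 h.
First-order decay: C = 1.010·exp(−k·t) = 1.010·0.8948 = 0.9042 mg/L.
Second outfall: C = (10.27·0.9042 + 0.3070·35.90)/10.58 = 1.920 mg/L.

1.92 mg/L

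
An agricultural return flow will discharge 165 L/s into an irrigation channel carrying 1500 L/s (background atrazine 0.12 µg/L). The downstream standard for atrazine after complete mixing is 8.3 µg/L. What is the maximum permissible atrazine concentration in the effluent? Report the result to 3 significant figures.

82.7 µg/L

At the limit, (Qr·Cr + Qe·Cₑ)/(Qr + Qe) = 8.3:
Cₑ = (1665·8.3 − 1500·0.1200) / 165.0 = 82.66 µg/L.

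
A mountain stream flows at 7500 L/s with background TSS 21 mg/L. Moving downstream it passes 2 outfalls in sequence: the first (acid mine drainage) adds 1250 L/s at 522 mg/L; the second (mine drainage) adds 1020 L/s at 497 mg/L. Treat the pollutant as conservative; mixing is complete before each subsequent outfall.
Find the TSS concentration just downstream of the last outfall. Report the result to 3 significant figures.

Outfall 1: combined Q = 8750 L/s; C = (7500·21.00 + 1250·522.0)/8750 = 92.57 mg/L.
Outfall 2: combined Q = 9770 L/s; C = (8750·92.57 + 1020·497.0)/9770 = 134.8 mg/L.

135 mg/L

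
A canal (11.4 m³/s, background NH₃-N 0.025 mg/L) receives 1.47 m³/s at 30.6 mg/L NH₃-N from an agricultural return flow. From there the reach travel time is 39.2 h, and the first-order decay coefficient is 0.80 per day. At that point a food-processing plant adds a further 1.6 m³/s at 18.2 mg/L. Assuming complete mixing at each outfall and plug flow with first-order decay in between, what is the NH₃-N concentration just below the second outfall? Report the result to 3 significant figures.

Conservation of mass: C = (11.40·0.02500 + 1.470·30.60) / 12.87 = 45.27/12.87 = 3.517 mg/L; combined flow 12.87 m³/s.
First-order decay: C = 3.517·exp(−k·t) = 3.517·0.2707 = 0.9522 mg/L.
At the second outfall, C = (12.87·0.9522 + 1.600·18.20) / (12.87 + 1.600) = 2.859 mg/L.

2.86 mg/L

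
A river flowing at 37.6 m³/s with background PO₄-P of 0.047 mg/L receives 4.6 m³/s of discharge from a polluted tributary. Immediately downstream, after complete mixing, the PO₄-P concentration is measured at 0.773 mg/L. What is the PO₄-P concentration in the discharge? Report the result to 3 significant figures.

6.71 mg/L

Mass balance: 37.60·0.04700 + 4.600·Cₑ = 42.20·0.7730
→ Cₑ = (42.20·0.7730 − 37.60·0.04700) / 4.600 = 6.707 mg/L.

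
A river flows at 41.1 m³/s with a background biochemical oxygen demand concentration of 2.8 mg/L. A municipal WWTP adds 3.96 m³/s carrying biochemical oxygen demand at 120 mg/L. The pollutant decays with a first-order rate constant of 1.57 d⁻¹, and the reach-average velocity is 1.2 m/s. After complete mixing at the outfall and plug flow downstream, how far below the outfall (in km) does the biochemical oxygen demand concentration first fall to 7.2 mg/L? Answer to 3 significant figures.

39.5 km

Flow-weighted average: C = (41.10·2.800 + 3.960·120.0) / 45.06 = 590.3/45.06 = 13.10 mg/L.
Set 13.10·exp(−k·t) = 7.2 → t = ln(13.10/7.2)/k = 32940 s = 9.149 h.
Distance = v·t = 1.2·32940 = 39530 m = 39.53 km.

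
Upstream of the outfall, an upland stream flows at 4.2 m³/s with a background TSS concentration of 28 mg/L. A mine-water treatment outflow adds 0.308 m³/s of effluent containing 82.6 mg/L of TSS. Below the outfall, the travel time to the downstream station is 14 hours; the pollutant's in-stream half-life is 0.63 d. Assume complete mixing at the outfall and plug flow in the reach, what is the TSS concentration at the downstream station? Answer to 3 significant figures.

Flow-weighted average: C = (4.200·28.00 + 0.3080·82.60) / 4.508 = 143.0/4.508 = 31.73 mg/L.
Half-life 0.63 d → k = ln 2 / 0.63 = 1.100 d⁻¹.
Decay over the reach: 31.73·exp(−kt) = 31.73·0.5263 = 16.70 mg/L.

16.7 mg/L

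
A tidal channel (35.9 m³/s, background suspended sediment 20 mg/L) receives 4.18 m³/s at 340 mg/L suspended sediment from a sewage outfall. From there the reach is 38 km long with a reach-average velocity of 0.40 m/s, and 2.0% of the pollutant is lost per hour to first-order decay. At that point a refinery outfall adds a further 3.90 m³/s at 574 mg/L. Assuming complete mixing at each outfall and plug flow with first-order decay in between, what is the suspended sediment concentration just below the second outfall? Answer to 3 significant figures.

79.4 mg/L

Flow-weighted average: C = (35.90·20.00 + 4.180·340.0) / 40.08 = 2139/40.08 = 53.37 mg/L; combined flow 40.08 m³/s.
Travel time t = 38·1000 / 0.40 = 95000 s = 26.39 h.
2.0%/h lost → k = −ln(1 − 0.02) = 0.02020 h⁻¹.
Decay over the reach: 53.37·exp(−kt) = 53.37·0.5868 = 31.32 mg/L.
Second outfall: C = (40.08·31.32 + 3.900·574.0)/43.98 = 79.44 mg/L.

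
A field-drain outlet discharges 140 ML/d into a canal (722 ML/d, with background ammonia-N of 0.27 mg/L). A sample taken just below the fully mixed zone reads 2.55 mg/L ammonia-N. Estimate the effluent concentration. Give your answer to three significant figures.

Mass balance: 722.0·0.2700 + 140.0·Cₑ = 862.0·2.550
→ Cₑ = (862.0·2.550 − 722.0·0.2700) / 140.0 = 14.31 mg/L.

14.3 mg/L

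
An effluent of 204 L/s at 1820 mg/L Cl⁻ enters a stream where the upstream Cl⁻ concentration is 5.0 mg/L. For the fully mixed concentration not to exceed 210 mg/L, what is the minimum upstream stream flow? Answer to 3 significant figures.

1600 L/s

Set C_mix = 210: (Q·5.000 + 204.0·1820) / (Q + 204.0) = 210
→ Q = 204.0·(1820 − 210)/(210 − 5.000) = 1602 L/s.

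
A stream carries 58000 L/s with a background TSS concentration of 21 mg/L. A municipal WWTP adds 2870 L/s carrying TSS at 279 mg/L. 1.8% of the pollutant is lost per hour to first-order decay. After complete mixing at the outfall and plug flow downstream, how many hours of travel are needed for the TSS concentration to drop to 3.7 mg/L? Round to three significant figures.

121 h

Mixed concentration C = ΣQC/ΣQ = (58000·21.00 + 2870·279.0) / 60870 = 2019000/60870 = 33.16 mg/L.
1.8%/h lost → k = −ln(1 − 0.018) = 0.01816 h⁻¹.
33.16·exp(−k·t) = 3.7 → t = ln(33.16/3.7)/k = 434700 s = 120.7 h.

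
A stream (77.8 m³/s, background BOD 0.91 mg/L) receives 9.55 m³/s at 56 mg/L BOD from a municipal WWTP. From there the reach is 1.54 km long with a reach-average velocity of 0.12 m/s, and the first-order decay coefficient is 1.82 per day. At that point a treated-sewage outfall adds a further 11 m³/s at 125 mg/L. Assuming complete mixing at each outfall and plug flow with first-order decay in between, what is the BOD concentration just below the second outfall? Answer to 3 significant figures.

18.7 mg/L

Flow-weighted average: C = (77.80·0.9100 + 9.550·56.00) / 87.35 = 605.6/87.35 = 6.933 mg/L; combined flow 87.35 m³/s.
Travel time t = 1.54·1000 / 0.12 = 12830 s = 3.565 h.
First-order decay: C = 6.933·exp(−k·t) = 6.933·0.7631 = 5.291 mg/L.
Second outfall: C = (87.35·5.291 + 11.00·125.0)/98.35 = 18.68 mg/L.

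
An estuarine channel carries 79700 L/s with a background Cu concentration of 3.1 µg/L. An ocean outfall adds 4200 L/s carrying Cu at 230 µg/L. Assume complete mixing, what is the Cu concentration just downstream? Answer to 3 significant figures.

Conservation of mass: C = (79700·3.100 + 4200·230.0) / 83900 = 1213000/83900 = 14.46 µg/L.

14.5 µg/L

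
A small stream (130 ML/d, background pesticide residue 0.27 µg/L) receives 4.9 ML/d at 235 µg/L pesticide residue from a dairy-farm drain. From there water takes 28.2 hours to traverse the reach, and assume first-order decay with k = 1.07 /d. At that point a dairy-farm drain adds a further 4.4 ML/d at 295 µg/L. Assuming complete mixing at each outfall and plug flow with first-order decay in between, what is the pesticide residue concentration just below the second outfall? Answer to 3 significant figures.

11.7 µg/L

Mass balance: C = (130.0·0.2700 + 4.900·235.0) / 134.9 = 1187/134.9 = 8.796 µg/L; combined flow 134.9 ML/d.
Decay over the reach: 8.796·exp(−kt) = 8.796·0.2844 = 2.502 µg/L.
At the second outfall, C = (134.9·2.502 + 4.400·295.0) / (134.9 + 4.400) = 11.74 µg/L.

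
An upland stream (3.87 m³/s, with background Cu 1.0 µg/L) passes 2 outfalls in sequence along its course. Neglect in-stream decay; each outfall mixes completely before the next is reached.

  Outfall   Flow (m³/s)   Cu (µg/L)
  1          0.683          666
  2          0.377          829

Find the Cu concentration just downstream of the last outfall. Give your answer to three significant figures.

156 µg/L

Outfall 1: combined Q = 4.553 m³/s; C = (3.870·1.000 + 0.6830·666.0)/4.553 = 100.8 µg/L.
Outfall 2: combined Q = 4.930 m³/s; C = (4.553·100.8 + 0.3770·829.0)/4.930 = 156.4 µg/L.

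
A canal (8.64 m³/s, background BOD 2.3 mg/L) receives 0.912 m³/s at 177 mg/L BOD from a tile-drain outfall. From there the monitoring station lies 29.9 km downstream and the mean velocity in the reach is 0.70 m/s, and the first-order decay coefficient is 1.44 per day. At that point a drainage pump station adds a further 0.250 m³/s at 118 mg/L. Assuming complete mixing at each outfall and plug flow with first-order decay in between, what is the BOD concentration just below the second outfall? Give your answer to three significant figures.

12.1 mg/L

Mixed concentration C = ΣQC/ΣQ = (8.640·2.300 + 0.9120·177.0) / 9.552 = 181.3/9.552 = 18.98 mg/L; combined flow 9.552 m³/s.
Travel time t = 29.9·1000 / 0.70 = 42710 s = 11.87 h.
First-order decay: C = 18.98·exp(−k·t) = 18.98·0.4907 = 9.314 mg/L.
At the second outfall, C = (9.552·9.314 + 0.2500·118.0) / (9.552 + 0.2500) = 12.09 mg/L.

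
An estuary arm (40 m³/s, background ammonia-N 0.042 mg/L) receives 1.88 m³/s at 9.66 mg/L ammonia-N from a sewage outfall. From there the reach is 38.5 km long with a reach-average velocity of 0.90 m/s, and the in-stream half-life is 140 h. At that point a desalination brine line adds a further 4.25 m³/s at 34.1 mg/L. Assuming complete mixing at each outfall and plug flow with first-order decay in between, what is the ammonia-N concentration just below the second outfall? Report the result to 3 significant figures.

Flow-weighted average: C = (40.00·0.04200 + 1.880·9.660) / 41.88 = 19.84/41.88 = 0.4738 mg/L; combined flow 41.88 m³/s.
Travel time t = 38.5·1000 / 0.90 = 42780 s = 11.88 h.
Half-life 140 h → k = ln 2 / 140 = 0.004951 h⁻¹ = 0.1188 d⁻¹.
Decay over the reach: 0.4738·exp(−kt) = 0.4738·0.9429 = 0.4467 mg/L.
Second outfall: C = (41.88·0.4467 + 4.250·34.10)/46.13 = 3.547 mg/L.

3.55 mg/L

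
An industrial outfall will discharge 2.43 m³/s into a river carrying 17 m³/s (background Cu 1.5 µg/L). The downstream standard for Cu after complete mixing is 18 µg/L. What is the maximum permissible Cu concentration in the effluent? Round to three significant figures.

At the limit, (Qr·Cr + Qe·Cₑ)/(Qr + Qe) = 18:
Cₑ = (19.43·18 − 17.00·1.500) / 2.430 = 133.4 µg/L.

133 µg/L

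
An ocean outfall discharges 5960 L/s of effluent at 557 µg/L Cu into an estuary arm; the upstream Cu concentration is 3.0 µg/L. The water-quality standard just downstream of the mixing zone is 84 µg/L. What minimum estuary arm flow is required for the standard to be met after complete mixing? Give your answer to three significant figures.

34800 L/s

Set C_mix = 84: (Q·3.000 + 5960·557.0) / (Q + 5960) = 84
→ Q = 5960·(557.0 − 84)/(84 − 3.000) = 34800 L/s.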